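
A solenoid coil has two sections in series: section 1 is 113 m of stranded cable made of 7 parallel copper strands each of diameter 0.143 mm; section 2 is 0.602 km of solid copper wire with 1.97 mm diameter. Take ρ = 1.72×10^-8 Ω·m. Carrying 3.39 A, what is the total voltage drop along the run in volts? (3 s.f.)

70.1 V

Section 1: A_strand = π(7.1500e-05)² = 1.606e-08 m²; R₁ = ρL/(N·A_s) = (1.72×10^-8)(113)/(7×1.606e-08) = 17.29 Ω
Section 2: A = π(d/2)² = π(9.8500e-04 m)² = 3.048e-06 m²
R₂ = (1.72×10^-8)(602)/(3.048e-06) = 3.397 Ω
R = R₁ + R₂ = 20.69 Ω
V = IR = 3.39 × 20.69 = 70.1 V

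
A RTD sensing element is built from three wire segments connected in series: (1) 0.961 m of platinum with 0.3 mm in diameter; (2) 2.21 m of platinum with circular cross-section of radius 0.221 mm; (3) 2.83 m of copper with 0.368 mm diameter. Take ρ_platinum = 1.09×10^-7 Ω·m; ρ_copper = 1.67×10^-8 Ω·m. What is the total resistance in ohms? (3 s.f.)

Seg 1: A = π(d/2)² = π(1.5000e-04 m)² = 7.069e-08 m²
R_1 = (1.09×10^-7)(0.961)/(7.069e-08) = 1.482 Ω
Seg 2: A = πr² = π(2.2100e-04 m)² = 1.534e-07 m²
R_2 = (1.09×10^-7)(2.21)/(1.534e-07) = 1.57 Ω
Seg 3: A = π(d/2)² = π(1.8400e-04 m)² = 1.064e-07 m²
R_3 = (1.67×10^-8)(2.83)/(1.064e-07) = 0.4443 Ω
R_total = R_1 + R_2 + R_3 = 3.50 Ω

3.50 Ω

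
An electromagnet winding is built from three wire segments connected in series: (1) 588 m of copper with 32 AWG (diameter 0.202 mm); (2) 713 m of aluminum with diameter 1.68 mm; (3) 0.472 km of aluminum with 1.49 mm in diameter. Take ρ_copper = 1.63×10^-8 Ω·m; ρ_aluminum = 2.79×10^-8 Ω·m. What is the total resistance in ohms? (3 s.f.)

Seg 1: A = π(0.202/2 mm)² = π(1.0100e-04 m)² = 3.205e-08 m²
R_1 = (1.63×10^-8)(588)/(3.205e-08) = 299.1 Ω
Seg 2: A = π(d/2)² = π(8.4000e-04 m)² = 2.217e-06 m²
R_2 = (2.79×10^-8)(713)/(2.217e-06) = 8.974 Ω
Seg 3: A = π(d/2)² = π(7.4500e-04 m)² = 1.744e-06 m²
R_3 = (2.79×10^-8)(472)/(1.744e-06) = 7.552 Ω
R_total = R_1 + R_2 + R_3 = 316 Ω

316 Ω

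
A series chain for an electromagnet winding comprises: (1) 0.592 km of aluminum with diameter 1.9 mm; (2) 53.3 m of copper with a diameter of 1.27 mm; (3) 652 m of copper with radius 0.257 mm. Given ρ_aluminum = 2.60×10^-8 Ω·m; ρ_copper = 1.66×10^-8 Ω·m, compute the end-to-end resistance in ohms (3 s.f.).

Seg 1: A = π(d/2)² = π(9.5000e-04 m)² = 2.835e-06 m²
R_1 = (2.60×10^-8)(592)/(2.835e-06) = 5.429 Ω
Seg 2: A = π(d/2)² = π(6.3500e-04 m)² = 1.267e-06 m²
R_2 = (1.66×10^-8)(53.3)/(1.267e-06) = 0.6985 Ω
Seg 3: A = πr² = π(2.5700e-04 m)² = 2.075e-07 m²
R_3 = (1.66×10^-8)(652)/(2.075e-07) = 52.16 Ω
R_total = R_1 + R_2 + R_3 = 58.3 Ω

58.3 Ω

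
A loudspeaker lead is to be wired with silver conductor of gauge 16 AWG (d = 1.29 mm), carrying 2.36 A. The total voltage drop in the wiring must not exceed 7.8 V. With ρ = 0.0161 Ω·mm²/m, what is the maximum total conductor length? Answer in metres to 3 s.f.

268 m

ρ = 0.0161 Ω·mm²/m = 1.61×10^-8 Ω·m
A = π(1.29/2 mm)² = π(6.4500e-04 m)² = 1.307e-06 m²
L_max = V_max·A/(1·ρI) = (7.8)(1.307e-06)/(1.61×10^-8×2.36) = 268 m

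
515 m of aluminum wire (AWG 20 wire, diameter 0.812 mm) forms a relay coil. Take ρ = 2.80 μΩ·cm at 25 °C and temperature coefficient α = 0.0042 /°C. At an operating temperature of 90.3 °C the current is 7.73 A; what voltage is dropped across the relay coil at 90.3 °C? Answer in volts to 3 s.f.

274 V

ρ = 2.80 μΩ·cm = 2.80×10^-8 Ω·m
A = π(0.812/2 mm)² = π(4.0600e-04 m)² = 5.178e-07 m²
R₍25₎ = ρL/A = (2.80×10^-8)(515)/(5.178e-07) = 27.85 Ω
R₍90.3₎ = R₍25₎(1 + αΔT) = 27.85 × (1 + 0.0042×65.3) = 35.48 Ω
V = IR = 7.73 × 35.48 = 274 V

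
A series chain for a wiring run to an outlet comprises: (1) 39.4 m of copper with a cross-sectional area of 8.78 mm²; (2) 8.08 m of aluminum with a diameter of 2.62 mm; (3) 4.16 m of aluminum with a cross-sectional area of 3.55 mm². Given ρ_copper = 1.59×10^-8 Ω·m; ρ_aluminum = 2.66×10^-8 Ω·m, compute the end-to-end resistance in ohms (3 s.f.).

Seg 1: A = 8.78 mm² = 8.780e-06 m²
R_1 = (1.59×10^-8)(39.4)/(8.780e-06) = 0.07135 Ω
Seg 2: A = π(d/2)² = π(1.3100e-03 m)² = 5.391e-06 m²
R_2 = (2.66×10^-8)(8.08)/(5.391e-06) = 0.03987 Ω
Seg 3: A = 3.55 mm² = 3.550e-06 m²
R_3 = (2.66×10^-8)(4.16)/(3.550e-06) = 0.03117 Ω
R_total = R_1 + R_2 + R_3 = 0.142 Ω

0.142 Ω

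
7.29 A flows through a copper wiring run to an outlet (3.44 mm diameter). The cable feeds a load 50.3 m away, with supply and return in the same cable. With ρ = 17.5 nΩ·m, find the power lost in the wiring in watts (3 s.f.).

10.1 W

ρ = 17.5 nΩ·m = 1.75×10^-8 Ω·m
A = π(d/2)² = π(1.7200e-03 m)² = 9.294e-06 m²
Total conductor length (both ways) L = 2 × 50.3 = 100.6 m
R = ρL/A = (1.75×10^-8)(100.6)/(9.294e-06) = 0.1894 Ω
P = I²R = (7.29)² × 0.1894 = 10.1 W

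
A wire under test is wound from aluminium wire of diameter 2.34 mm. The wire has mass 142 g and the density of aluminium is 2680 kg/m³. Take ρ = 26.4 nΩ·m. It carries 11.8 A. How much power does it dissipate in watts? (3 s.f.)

ρ = 26.4 nΩ·m = 2.64×10^-8 Ω·m
A = π(d/2)² = π(1.1700e-03 m)² = 4.3005e-06 m²
L = m/(density·A) = 0.142/(2680×4.3005e-06) = 12.32 m
R = ρL/A = (2.64×10^-8)(12.32)/(4.3005e-06) = 0.07563 Ω
P = I²R = (11.8)² × 0.07563 = 10.5 W

10.5 W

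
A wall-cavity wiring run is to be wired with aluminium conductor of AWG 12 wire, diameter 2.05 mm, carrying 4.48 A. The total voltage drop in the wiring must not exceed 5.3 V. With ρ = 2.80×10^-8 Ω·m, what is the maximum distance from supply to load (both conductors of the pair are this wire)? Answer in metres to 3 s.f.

69.7 m

A = π(2.05/2 mm)² = π(1.0250e-03 m)² = 3.301e-06 m²
L_max = V_max·A/(2·ρI) = (5.3)(3.301e-06)/(2×2.80×10^-8×4.48) = 69.7 m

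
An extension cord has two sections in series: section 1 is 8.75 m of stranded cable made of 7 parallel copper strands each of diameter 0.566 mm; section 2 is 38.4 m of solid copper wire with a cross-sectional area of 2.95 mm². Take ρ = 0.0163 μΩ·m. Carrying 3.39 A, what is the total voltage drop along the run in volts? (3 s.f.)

ρ = 0.0163 μΩ·m = 1.63×10^-8 Ω·m
Section 1: A_strand = π(2.8300e-04)² = 2.516e-07 m²; R₁ = ρL/(N·A_s) = (1.63×10^-8)(8.75)/(7×2.516e-07) = 0.08098 Ω
Section 2: A = 2.95 mm² = 2.950e-06 m²
R₂ = (1.63×10^-8)(38.4)/(2.950e-06) = 0.2122 Ω
R = R₁ + R₂ = 0.2932 Ω
V = IR = 3.39 × 0.2932 = 0.994 V

0.994 V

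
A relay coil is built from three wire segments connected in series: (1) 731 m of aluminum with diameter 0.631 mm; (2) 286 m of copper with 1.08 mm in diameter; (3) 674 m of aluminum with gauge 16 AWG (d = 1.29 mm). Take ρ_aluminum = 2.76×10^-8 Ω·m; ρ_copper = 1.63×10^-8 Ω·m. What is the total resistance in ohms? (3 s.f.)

83.8 Ω

Seg 1: A = π(d/2)² = π(3.1550e-04 m)² = 3.127e-07 m²
R_1 = (2.76×10^-8)(731)/(3.127e-07) = 64.52 Ω
Seg 2: A = π(d/2)² = π(5.4000e-04 m)² = 9.161e-07 m²
R_2 = (1.63×10^-8)(286)/(9.161e-07) = 5.089 Ω
Seg 3: A = π(1.29/2 mm)² = π(6.4500e-04 m)² = 1.307e-06 m²
R_3 = (2.76×10^-8)(674)/(1.307e-06) = 14.23 Ω
R_total = R_1 + R_2 + R_3 = 83.8 Ω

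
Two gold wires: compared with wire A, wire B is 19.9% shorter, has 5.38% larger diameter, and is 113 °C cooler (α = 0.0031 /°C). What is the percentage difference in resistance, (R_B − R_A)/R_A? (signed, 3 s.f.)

-53.1%

R ∝ ρL/d² with ρ ∝ (1+αΔT), so R_B/R_A = (1 − 19.9/100) × (1 + 5.38/100)⁻² × (1 − 0.0031×113)
= 0.801 × 0.9005 × 0.6497 = 0.4686
(R_B − R_A)/R_A = 0.4686 − 1 = -53.1%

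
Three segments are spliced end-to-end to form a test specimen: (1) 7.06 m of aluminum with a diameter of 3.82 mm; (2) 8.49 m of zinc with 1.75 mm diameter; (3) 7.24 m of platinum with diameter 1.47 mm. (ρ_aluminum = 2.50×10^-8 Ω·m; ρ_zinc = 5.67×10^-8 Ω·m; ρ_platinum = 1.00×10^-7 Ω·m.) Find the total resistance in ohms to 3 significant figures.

Seg 1: A = π(d/2)² = π(1.9100e-03 m)² = 1.146e-05 m²
R_1 = (2.50×10^-8)(7.06)/(1.146e-05) = 0.0154 Ω
Seg 2: A = π(d/2)² = π(8.7500e-04 m)² = 2.405e-06 m²
R_2 = (5.67×10^-8)(8.49)/(2.405e-06) = 0.2001 Ω
Seg 3: A = π(d/2)² = π(7.3500e-04 m)² = 1.697e-06 m²
R_3 = (1.00×10^-7)(7.24)/(1.697e-06) = 0.4266 Ω
R_total = R_1 + R_2 + R_3 = 0.642 Ω

0.642 Ω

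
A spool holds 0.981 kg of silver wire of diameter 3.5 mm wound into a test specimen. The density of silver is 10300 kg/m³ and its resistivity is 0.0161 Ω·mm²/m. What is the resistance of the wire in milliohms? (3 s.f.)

ρ = 0.0161 Ω·mm²/m = 1.61×10^-8 Ω·m
A = π(d/2)² = π(1.7500e-03 m)² = 9.6211e-06 m²
L = m/(density·A) = 0.981/(10300×9.6211e-06) = 9.899 m
R = ρL/A = (1.61×10^-8)(9.899)/(9.6211e-06) = 16.6 mΩ

16.6 mΩ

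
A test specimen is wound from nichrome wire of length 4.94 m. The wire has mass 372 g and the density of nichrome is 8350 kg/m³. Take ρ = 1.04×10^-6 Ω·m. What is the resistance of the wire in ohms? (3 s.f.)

0.570 Ω

A = m/(density·L) = 0.372/(8350×4.94) = 9.0184e-06 m²
R = ρL/A = (1.04×10^-6)(4.94)/(9.0184e-06) = 0.570 Ω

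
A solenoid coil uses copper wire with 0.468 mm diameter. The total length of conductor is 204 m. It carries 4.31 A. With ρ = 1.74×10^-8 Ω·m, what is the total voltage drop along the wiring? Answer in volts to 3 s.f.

A = π(d/2)² = π(2.3400e-04 m)² = 1.720e-07 m²
R = ρL/A = (1.74×10^-8)(204)/(1.720e-07) = 20.63 Ω
V = IR = 4.31 × 20.63 = 88.9 V

88.9 V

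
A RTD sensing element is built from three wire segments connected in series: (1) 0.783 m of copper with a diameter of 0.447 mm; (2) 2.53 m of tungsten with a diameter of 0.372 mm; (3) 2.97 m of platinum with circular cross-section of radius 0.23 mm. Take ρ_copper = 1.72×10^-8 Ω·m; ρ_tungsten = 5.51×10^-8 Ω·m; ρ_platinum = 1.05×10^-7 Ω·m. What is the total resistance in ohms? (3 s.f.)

Seg 1: A = π(d/2)² = π(2.2350e-04 m)² = 1.569e-07 m²
R_1 = (1.72×10^-8)(0.783)/(1.569e-07) = 0.08582 Ω
Seg 2: A = π(d/2)² = π(1.8600e-04 m)² = 1.087e-07 m²
R_2 = (5.51×10^-8)(2.53)/(1.087e-07) = 1.283 Ω
Seg 3: A = πr² = π(2.3000e-04 m)² = 1.662e-07 m²
R_3 = (1.05×10^-7)(2.97)/(1.662e-07) = 1.876 Ω
R_total = R_1 + R_2 + R_3 = 3.24 Ω

3.24 Ω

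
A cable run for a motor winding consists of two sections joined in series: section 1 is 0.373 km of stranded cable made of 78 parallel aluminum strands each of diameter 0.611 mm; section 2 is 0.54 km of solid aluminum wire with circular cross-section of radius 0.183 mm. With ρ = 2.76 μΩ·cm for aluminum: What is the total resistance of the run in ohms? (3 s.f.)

ρ = 2.76 μΩ·cm = 2.76×10^-8 Ω·m
Section 1: A_strand = π(3.0550e-04)² = 2.932e-07 m²; R₁ = ρL/(N·A_s) = (2.76×10^-8)(373)/(78×2.932e-07) = 0.4501 Ω
Section 2: A = πr² = π(1.8300e-04 m)² = 1.052e-07 m²
R₂ = (2.76×10^-8)(540)/(1.052e-07) = 141.7 Ω
R = R₁ + R₂ = 142 Ω

142 Ω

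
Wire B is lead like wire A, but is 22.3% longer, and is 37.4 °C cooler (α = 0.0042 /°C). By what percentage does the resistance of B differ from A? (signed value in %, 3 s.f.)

3.09%

R ∝ ρL/d² with ρ ∝ (1+αΔT), so R_B/R_A = (1 + 22.3/100) × (1 − 0.0042×37.4)
= 1.223 × 0.8429 = 1.031
(R_B − R_A)/R_A = 1.031 − 1 = 3.09%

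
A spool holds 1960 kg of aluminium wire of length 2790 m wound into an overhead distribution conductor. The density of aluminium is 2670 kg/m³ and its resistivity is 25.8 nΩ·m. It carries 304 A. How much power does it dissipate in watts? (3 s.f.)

25300 W

ρ = 25.8 nΩ·m = 2.58×10^-8 Ω·m
A = m/(density·L) = 1960/(2670×2790) = 2.6311e-04 m²
R = ρL/A = (2.58×10^-8)(2790)/(2.6311e-04) = 0.2736 Ω
P = I²R = (304)² × 0.2736 = 25300 W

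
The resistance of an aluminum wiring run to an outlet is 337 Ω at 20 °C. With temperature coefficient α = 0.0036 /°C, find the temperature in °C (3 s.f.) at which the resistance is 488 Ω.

144 °C

R = R₀(1 + α(T − T₀)) ⇒ T = T₀ + (R/R₀ − 1)/α
T = 20 + (488/337 − 1)/0.0036 = 20 + (0.4481)/0.0036 = 144 °C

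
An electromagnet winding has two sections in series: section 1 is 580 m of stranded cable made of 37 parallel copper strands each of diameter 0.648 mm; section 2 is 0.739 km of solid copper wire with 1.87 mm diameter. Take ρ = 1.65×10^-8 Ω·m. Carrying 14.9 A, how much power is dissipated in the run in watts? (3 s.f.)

1160 W

Section 1: A_strand = π(3.2400e-04)² = 3.298e-07 m²; R₁ = ρL/(N·A_s) = (1.65×10^-8)(580)/(37×3.298e-07) = 0.7843 Ω
Section 2: A = π(d/2)² = π(9.3500e-04 m)² = 2.746e-06 m²
R₂ = (1.65×10^-8)(739)/(2.746e-06) = 4.44 Ω
R = R₁ + R₂ = 5.224 Ω
P = I²R = (14.9)² × 5.224 = 1160 W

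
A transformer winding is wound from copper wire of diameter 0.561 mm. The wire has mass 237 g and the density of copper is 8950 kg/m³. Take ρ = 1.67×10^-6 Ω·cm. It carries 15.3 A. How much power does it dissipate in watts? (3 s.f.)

ρ = 1.67×10^-6 Ω·cm = 1.67×10^-8 Ω·m
A = π(d/2)² = π(2.8050e-04 m)² = 2.4718e-07 m²
L = m/(density·A) = 0.237/(8950×2.4718e-07) = 107.1 m
R = ρL/A = (1.67×10^-8)(107.1)/(2.4718e-07) = 7.238 Ω
P = I²R = (15.3)² × 7.238 = 1690 W

1690 W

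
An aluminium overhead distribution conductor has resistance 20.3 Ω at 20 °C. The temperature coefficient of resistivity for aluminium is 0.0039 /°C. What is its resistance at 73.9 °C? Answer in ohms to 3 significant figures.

24.6 Ω

ΔT = 73.9 − 20 = 53.9 °C
R = R₀(1 + αΔT) = 20.3 × (1 + 0.0039×53.9) = 20.3 × 1.21 = 24.6 Ω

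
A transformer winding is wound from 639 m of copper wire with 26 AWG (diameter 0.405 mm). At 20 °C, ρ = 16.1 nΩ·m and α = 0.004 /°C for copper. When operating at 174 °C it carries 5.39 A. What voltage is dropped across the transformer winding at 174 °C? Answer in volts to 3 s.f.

ρ = 16.1 nΩ·m = 1.61×10^-8 Ω·m
A = π(0.405/2 mm)² = π(2.0250e-04 m)² = 1.288e-07 m²
R₍20₎ = ρL/A = (1.61×10^-8)(639)/(1.288e-07) = 79.86 Ω
R₍174₎ = R₍20₎(1 + αΔT) = 79.86 × (1 + 0.004×154) = 129.1 Ω
V = IR = 5.39 × 129.1 = 696 V

696 V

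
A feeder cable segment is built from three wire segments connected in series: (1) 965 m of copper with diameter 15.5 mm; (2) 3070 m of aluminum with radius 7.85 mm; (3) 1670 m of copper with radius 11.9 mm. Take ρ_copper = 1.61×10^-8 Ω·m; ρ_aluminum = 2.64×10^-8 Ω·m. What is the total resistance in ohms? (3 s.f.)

Seg 1: A = π(d/2)² = π(7.7500e-03 m)² = 1.887e-04 m²
R_1 = (1.61×10^-8)(965)/(1.887e-04) = 0.08234 Ω
Seg 2: A = πr² = π(7.8500e-03 m)² = 1.936e-04 m²
R_2 = (2.64×10^-8)(3070)/(1.936e-04) = 0.4187 Ω
Seg 3: A = πr² = π(1.1900e-02 m)² = 4.449e-04 m²
R_3 = (1.61×10^-8)(1670)/(4.449e-04) = 0.06044 Ω
R_total = R_1 + R_2 + R_3 = 0.561 Ω

0.561 Ω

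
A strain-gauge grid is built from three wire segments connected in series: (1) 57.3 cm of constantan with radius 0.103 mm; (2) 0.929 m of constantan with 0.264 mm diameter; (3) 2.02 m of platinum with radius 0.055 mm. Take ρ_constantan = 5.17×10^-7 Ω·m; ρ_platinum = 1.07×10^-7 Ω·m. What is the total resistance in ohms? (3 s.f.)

40.4 Ω

Seg 1: A = πr² = π(1.0300e-04 m)² = 3.333e-08 m²
R_1 = (5.17×10^-7)(0.573)/(3.333e-08) = 8.888 Ω
Seg 2: A = π(d/2)² = π(1.3200e-04 m)² = 5.474e-08 m²
R_2 = (5.17×10^-7)(0.929)/(5.474e-08) = 8.774 Ω
Seg 3: A = πr² = π(5.5000e-05 m)² = 9.503e-09 m²
R_3 = (1.07×10^-7)(2.02)/(9.503e-09) = 22.74 Ω
R_total = R_1 + R_2 + R_3 = 40.4 Ω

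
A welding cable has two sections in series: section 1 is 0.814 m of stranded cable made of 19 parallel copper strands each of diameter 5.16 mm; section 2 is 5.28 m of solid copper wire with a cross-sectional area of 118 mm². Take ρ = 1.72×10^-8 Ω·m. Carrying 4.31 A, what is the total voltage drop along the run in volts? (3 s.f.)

Section 1: A_strand = π(2.5800e-03)² = 2.091e-05 m²; R₁ = ρL/(N·A_s) = (1.72×10^-8)(0.814)/(19×2.091e-05) = 3.524×10^-5 Ω
Section 2: A = 118 mm² = 1.180e-04 m²
R₂ = (1.72×10^-8)(5.28)/(1.180e-04) = 7.696×10^-4 Ω
R = R₁ + R₂ = 8.049×10^-4 Ω
V = IR = 4.31 × 8.049×10^-4 = 0.00347 V

0.00347 V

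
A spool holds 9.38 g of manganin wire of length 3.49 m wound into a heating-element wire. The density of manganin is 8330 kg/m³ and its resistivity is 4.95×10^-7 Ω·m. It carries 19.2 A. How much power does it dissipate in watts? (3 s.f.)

1970 W

A = m/(density·L) = 0.00938/(8330×3.49) = 3.2265e-07 m²
R = ρL/A = (4.95×10^-7)(3.49)/(3.2265e-07) = 5.354 Ω
P = I²R = (19.2)² × 5.354 = 1970 W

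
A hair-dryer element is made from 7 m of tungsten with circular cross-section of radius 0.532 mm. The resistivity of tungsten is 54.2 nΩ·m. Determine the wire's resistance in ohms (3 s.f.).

ρ = 54.2 nΩ·m = 5.42×10^-8 Ω·m
A = πr² = π(5.3200e-04 m)² = 8.891e-07 m²
R = ρL/A = (5.42×10^-8)(7 m)/(8.891e-07 m²) = 0.427 Ω

0.427 Ω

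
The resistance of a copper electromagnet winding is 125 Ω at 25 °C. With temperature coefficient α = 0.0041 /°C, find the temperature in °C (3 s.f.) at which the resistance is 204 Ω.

179 °C

R = R₀(1 + α(T − T₀)) ⇒ T = T₀ + (R/R₀ − 1)/α
T = 25 + (204/125 − 1)/0.0041 = 25 + (0.632)/0.0041 = 179 °C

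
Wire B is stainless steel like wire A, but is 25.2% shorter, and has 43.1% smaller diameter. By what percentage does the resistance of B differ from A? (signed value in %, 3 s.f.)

131%

R ∝ L/d², so R_B/R_A = (1 − 25.2/100) × (1 − 43.1/100)⁻²
= 0.748 × 3.089 = 2.31
(R_B − R_A)/R_A = 2.31 − 1 = 131%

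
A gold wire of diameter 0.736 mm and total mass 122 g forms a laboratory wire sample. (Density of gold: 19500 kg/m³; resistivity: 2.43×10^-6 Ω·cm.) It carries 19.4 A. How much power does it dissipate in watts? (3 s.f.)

ρ = 2.43×10^-6 Ω·cm = 2.43×10^-8 Ω·m
A = π(d/2)² = π(3.6800e-04 m)² = 4.2545e-07 m²
L = m/(density·A) = 0.122/(19500×4.2545e-07) = 14.71 m
R = ρL/A = (2.43×10^-8)(14.71)/(4.2545e-07) = 0.8399 Ω
P = I²R = (19.4)² × 0.8399 = 316 W

316 W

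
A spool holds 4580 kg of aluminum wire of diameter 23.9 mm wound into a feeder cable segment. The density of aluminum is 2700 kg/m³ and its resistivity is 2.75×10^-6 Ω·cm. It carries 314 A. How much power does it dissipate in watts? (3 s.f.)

22900 W

ρ = 2.75×10^-6 Ω·cm = 2.75×10^-8 Ω·m
A = π(d/2)² = π(1.1950e-02 m)² = 4.4863e-04 m²
L = m/(density·A) = 4580/(2700×4.4863e-04) = 3781 m
R = ρL/A = (2.75×10^-8)(3781)/(4.4863e-04) = 0.2318 Ω
P = I²R = (314)² × 0.2318 = 22900 W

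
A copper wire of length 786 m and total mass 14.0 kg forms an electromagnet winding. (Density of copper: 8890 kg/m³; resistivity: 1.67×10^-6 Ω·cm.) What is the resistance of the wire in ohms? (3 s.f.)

ρ = 1.67×10^-6 Ω·cm = 1.67×10^-8 Ω·m
A = m/(density·L) = 14/(8890×786) = 2.0036e-06 m²
R = ρL/A = (1.67×10^-8)(786)/(2.0036e-06) = 6.55 Ω

6.55 Ω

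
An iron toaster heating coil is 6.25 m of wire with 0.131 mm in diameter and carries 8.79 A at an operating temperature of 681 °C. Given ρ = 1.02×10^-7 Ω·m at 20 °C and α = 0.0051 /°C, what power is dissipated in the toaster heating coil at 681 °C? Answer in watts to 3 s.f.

16000 W

A = π(d/2)² = π(6.5500e-05 m)² = 1.348e-08 m²
R₍20₎ = ρL/A = (1.02×10^-7)(6.25)/(1.348e-08) = 47.3 Ω
R₍681₎ = R₍20₎(1 + αΔT) = 47.3 × (1 + 0.0051×661) = 206.7 Ω
P = I²R = (8.79)² × 206.7 = 16000 W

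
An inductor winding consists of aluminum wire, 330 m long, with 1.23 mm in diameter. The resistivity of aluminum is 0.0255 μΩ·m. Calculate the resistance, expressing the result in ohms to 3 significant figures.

ρ = 0.0255 μΩ·m = 2.55×10^-8 Ω·m
A = π(d/2)² = π(6.1500e-04 m)² = 1.188e-06 m²
R = ρL/A = (2.55×10^-8)(330 m)/(1.188e-06 m²) = 7.08 Ω

7.08 Ω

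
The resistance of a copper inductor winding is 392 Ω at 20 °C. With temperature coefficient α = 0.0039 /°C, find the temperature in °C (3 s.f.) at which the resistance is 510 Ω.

R = R₀(1 + α(T − T₀)) ⇒ T = T₀ + (R/R₀ − 1)/α
T = 20 + (510/392 − 1)/0.0039 = 20 + (0.301)/0.0039 = 97.2 °C

97.2 °C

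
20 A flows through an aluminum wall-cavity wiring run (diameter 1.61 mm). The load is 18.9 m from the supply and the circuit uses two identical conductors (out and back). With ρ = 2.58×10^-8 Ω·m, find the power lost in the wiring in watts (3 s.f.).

A = π(d/2)² = π(8.0500e-04 m)² = 2.036e-06 m²
Total conductor length (both ways) L = 2 × 18.9 = 37.8 m
R = ρL/A = (2.58×10^-8)(37.8)/(2.036e-06) = 0.479 Ω
P = I²R = (20)² × 0.479 = 192 W

192 W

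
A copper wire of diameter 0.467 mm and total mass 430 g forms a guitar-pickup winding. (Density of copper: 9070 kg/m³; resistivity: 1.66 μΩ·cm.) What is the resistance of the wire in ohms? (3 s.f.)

ρ = 1.66 μΩ·cm = 1.66×10^-8 Ω·m
A = π(d/2)² = π(2.3350e-04 m)² = 1.7129e-07 m²
L = m/(density·A) = 0.43/(9070×1.7129e-07) = 276.8 m
R = ρL/A = (1.66×10^-8)(276.8)/(1.7129e-07) = 26.8 Ω

26.8 Ω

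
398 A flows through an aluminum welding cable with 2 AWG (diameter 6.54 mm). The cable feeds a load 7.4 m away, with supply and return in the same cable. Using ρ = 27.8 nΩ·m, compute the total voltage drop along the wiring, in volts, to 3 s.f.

4.87 V

ρ = 27.8 nΩ·m = 2.78×10^-8 Ω·m
A = π(6.54/2 mm)² = π(3.2700e-03 m)² = 3.359e-05 m²
Total conductor length (both ways) L = 2 × 7.4 = 14.8 m
R = ρL/A = (2.78×10^-8)(14.8)/(3.359e-05) = 0.01225 Ω
V = IR = 398 × 0.01225 = 4.87 V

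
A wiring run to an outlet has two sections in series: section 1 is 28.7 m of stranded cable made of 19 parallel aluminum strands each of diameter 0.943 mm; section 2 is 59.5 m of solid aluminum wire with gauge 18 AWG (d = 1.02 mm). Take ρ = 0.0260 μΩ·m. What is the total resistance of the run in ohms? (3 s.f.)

1.95 Ω

ρ = 0.0260 μΩ·m = 2.60×10^-8 Ω·m
Section 1: A_strand = π(4.7150e-04)² = 6.984e-07 m²; R₁ = ρL/(N·A_s) = (2.60×10^-8)(28.7)/(19×6.984e-07) = 0.05623 Ω
Section 2: A = π(1.02/2 mm)² = π(5.1000e-04 m)² = 8.171e-07 m²
R₂ = (2.60×10^-8)(59.5)/(8.171e-07) = 1.893 Ω
R = R₁ + R₂ = 1.95 Ω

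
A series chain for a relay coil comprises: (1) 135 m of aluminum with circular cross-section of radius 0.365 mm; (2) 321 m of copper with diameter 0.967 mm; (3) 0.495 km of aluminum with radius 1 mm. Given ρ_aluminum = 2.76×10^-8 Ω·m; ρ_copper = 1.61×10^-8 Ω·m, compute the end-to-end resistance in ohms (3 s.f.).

Seg 1: A = πr² = π(3.6500e-04 m)² = 4.185e-07 m²
R_1 = (2.76×10^-8)(135)/(4.185e-07) = 8.902 Ω
Seg 2: A = π(d/2)² = π(4.8350e-04 m)² = 7.344e-07 m²
R_2 = (1.61×10^-8)(321)/(7.344e-07) = 7.037 Ω
Seg 3: A = πr² = π(1.0000e-03 m)² = 3.142e-06 m²
R_3 = (2.76×10^-8)(495)/(3.142e-06) = 4.349 Ω
R_total = R_1 + R_2 + R_3 = 20.3 Ω

20.3 Ω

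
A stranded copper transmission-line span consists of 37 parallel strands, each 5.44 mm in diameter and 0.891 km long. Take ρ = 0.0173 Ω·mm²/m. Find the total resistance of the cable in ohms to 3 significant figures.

ρ = 0.0173 Ω·mm²/m = 1.73×10^-8 Ω·m
A_strand = π(2.7200e-03 m)² = 2.324e-05 m²
R_strand = ρL/A = (1.73×10^-8)(891)/(2.324e-05) = 0.6632 Ω
R_total = R_strand/N = 0.6632/37 = 0.0179 Ω

0.0179 Ω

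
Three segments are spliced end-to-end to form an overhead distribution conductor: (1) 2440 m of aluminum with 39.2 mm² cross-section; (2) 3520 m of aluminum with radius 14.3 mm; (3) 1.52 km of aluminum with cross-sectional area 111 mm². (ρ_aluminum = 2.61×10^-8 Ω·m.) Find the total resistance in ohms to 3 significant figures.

2.13 Ω

Seg 1: A = 39.2 mm² = 3.920e-05 m²
R_1 = (2.61×10^-8)(2440)/(3.920e-05) = 1.625 Ω
Seg 2: A = πr² = π(1.4300e-02 m)² = 6.424e-04 m²
R_2 = (2.61×10^-8)(3520)/(6.424e-04) = 0.143 Ω
Seg 3: A = 111 mm² = 1.110e-04 m²
R_3 = (2.61×10^-8)(1520)/(1.110e-04) = 0.3574 Ω
R_total = R_1 + R_2 + R_3 = 2.13 Ω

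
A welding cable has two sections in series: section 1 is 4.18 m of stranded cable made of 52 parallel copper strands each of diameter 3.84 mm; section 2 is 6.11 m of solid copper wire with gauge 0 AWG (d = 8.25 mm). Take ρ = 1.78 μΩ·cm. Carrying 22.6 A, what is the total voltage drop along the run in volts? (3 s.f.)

ρ = 1.78 μΩ·cm = 1.78×10^-8 Ω·m
Section 1: A_strand = π(1.9200e-03)² = 1.158e-05 m²; R₁ = ρL/(N·A_s) = (1.78×10^-8)(4.18)/(52×1.158e-05) = 1.235×10^-4 Ω
Section 2: A = π(8.25/2 mm)² = π(4.1250e-03 m)² = 5.346e-05 m²
R₂ = (1.78×10^-8)(6.11)/(5.346e-05) = 0.002035 Ω
R = R₁ + R₂ = 0.002158 Ω
V = IR = 22.6 × 0.002158 = 0.0488 V

0.0488 V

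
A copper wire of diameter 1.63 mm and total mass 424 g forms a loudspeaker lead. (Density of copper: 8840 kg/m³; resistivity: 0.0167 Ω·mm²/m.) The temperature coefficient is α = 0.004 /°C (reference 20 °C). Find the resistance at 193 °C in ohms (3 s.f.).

0.311 Ω

ρ = 0.0167 Ω·mm²/m = 1.67×10^-8 Ω·m
A = π(d/2)² = π(8.1500e-04 m)² = 2.0867e-06 m²
L = m/(density·A) = 0.424/(8840×2.0867e-06) = 22.99 m
R = ρL/A = (1.67×10^-8)(22.99)/(2.0867e-06) = 0.184 Ω
R(193 °C) = 0.184 × (1 + 0.004×173) = 0.311 Ω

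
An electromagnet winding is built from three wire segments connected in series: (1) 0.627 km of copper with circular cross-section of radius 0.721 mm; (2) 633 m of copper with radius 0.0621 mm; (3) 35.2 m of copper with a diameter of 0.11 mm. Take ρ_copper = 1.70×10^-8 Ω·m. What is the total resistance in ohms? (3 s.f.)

958 Ω

Seg 1: A = πr² = π(7.2100e-04 m)² = 1.633e-06 m²
R_1 = (1.70×10^-8)(627)/(1.633e-06) = 6.527 Ω
Seg 2: A = πr² = π(6.2100e-05 m)² = 1.212e-08 m²
R_2 = (1.70×10^-8)(633)/(1.212e-08) = 888.2 Ω
Seg 3: A = π(d/2)² = π(5.5000e-05 m)² = 9.503e-09 m²
R_3 = (1.70×10^-8)(35.2)/(9.503e-09) = 62.97 Ω
R_total = R_1 + R_2 + R_3 = 958 Ω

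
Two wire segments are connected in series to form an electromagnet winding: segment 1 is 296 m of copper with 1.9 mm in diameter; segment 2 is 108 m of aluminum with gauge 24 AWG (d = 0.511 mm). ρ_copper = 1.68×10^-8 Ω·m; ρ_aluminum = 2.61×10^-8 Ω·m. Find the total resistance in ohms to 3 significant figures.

Segment 1: A = π(d/2)² = π(9.5000e-04 m)² = 2.835e-06 m²
R₁ = ρL/A = (1.68×10^-8)(296)/(2.835e-06) = 1.754 Ω
Segment 2: A = π(0.511/2 mm)² = π(2.5550e-04 m)² = 2.051e-07 m²
R₂ = (2.61×10^-8)(108)/(2.051e-07) = 13.74 Ω
R = R₁ + R₂ = 15.5 Ω

15.5 Ω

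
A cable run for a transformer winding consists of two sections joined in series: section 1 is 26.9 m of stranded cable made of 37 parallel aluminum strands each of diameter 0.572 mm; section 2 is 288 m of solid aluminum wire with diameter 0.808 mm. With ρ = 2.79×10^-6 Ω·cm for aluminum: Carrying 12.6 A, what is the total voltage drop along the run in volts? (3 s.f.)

ρ = 2.79×10^-6 Ω·cm = 2.79×10^-8 Ω·m
Section 1: A_strand = π(2.8600e-04)² = 2.570e-07 m²; R₁ = ρL/(N·A_s) = (2.79×10^-8)(26.9)/(37×2.570e-07) = 0.07894 Ω
Section 2: A = π(d/2)² = π(4.0400e-04 m)² = 5.128e-07 m²
R₂ = (2.79×10^-8)(288)/(5.128e-07) = 15.67 Ω
R = R₁ + R₂ = 15.75 Ω
V = IR = 12.6 × 15.75 = 198 V

198 V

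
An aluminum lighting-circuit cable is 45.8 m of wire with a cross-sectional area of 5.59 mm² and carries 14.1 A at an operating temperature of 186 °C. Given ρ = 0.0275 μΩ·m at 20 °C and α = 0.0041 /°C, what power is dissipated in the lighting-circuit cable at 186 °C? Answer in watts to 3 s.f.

75.3 W

ρ = 0.0275 μΩ·m = 2.75×10^-8 Ω·m
A = 5.59 mm² = 5.590e-06 m²
R₍20₎ = ρL/A = (2.75×10^-8)(45.8)/(5.590e-06) = 0.2253 Ω
R₍186₎ = R₍20₎(1 + αΔT) = 0.2253 × (1 + 0.0041×166) = 0.3787 Ω
P = I²R = (14.1)² × 0.3787 = 75.3 W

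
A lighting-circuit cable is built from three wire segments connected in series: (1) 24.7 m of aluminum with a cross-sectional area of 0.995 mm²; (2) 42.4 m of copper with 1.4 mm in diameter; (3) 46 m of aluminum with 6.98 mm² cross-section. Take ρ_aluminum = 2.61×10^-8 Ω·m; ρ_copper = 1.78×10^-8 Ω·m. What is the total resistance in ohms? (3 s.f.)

Seg 1: A = 0.995 mm² = 9.950e-07 m²
R_1 = (2.61×10^-8)(24.7)/(9.950e-07) = 0.6479 Ω
Seg 2: A = π(d/2)² = π(7.0000e-04 m)² = 1.539e-06 m²
R_2 = (1.78×10^-8)(42.4)/(1.539e-06) = 0.4903 Ω
Seg 3: A = 6.98 mm² = 6.980e-06 m²
R_3 = (2.61×10^-8)(46)/(6.980e-06) = 0.172 Ω
R_total = R_1 + R_2 + R_3 = 1.31 Ω

1.31 Ω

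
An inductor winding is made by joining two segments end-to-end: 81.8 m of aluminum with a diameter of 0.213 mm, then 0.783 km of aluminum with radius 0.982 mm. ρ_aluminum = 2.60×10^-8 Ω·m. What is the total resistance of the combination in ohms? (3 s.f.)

Segment 1: A = π(d/2)² = π(1.0650e-04 m)² = 3.563e-08 m²
R₁ = ρL/A = (2.60×10^-8)(81.8)/(3.563e-08) = 59.69 Ω
Segment 2: A = πr² = π(9.8200e-04 m)² = 3.030e-06 m²
R₂ = (2.60×10^-8)(783)/(3.030e-06) = 6.72 Ω
R = R₁ + R₂ = 66.4 Ω

66.4 Ω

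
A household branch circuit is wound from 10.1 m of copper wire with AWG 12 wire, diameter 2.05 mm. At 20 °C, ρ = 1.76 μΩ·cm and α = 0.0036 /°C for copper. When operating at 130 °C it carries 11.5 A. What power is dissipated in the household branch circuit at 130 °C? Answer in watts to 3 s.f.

ρ = 1.76 μΩ·cm = 1.76×10^-8 Ω·m
A = π(2.05/2 mm)² = π(1.0250e-03 m)² = 3.301e-06 m²
R₍20₎ = ρL/A = (1.76×10^-8)(10.1)/(3.301e-06) = 0.05386 Ω
R₍130₎ = R₍20₎(1 + αΔT) = 0.05386 × (1 + 0.0036×110) = 0.07518 Ω
P = I²R = (11.5)² × 0.07518 = 9.94 W

9.94 W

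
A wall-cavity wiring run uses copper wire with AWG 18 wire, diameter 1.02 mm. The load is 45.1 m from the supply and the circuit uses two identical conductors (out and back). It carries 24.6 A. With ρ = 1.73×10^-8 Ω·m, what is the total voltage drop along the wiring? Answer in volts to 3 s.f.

A = π(1.02/2 mm)² = π(5.1000e-04 m)² = 8.171e-07 m²
Total conductor length (both ways) L = 2 × 45.1 = 90.2 m
R = ρL/A = (1.73×10^-8)(90.2)/(8.171e-07) = 1.91 Ω
V = IR = 24.6 × 1.91 = 47.0 V

47.0 V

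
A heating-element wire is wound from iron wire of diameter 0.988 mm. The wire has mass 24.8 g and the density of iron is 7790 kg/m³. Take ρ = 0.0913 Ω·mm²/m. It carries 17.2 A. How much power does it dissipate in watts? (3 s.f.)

ρ = 0.0913 Ω·mm²/m = 9.13×10^-8 Ω·m
A = π(d/2)² = π(4.9400e-04 m)² = 7.6666e-07 m²
L = m/(density·A) = 0.0248/(7790×7.6666e-07) = 4.153 m
R = ρL/A = (9.13×10^-8)(4.153)/(7.6666e-07) = 0.4945 Ω
P = I²R = (17.2)² × 0.4945 = 146 W

146 W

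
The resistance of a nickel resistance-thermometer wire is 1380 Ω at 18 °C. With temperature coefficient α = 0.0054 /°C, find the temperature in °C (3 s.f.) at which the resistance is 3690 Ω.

R = R₀(1 + α(T − T₀)) ⇒ T = T₀ + (R/R₀ − 1)/α
T = 18 + (3690/1380 − 1)/0.0054 = 18 + (1.674)/0.0054 = 328 °C

328 °C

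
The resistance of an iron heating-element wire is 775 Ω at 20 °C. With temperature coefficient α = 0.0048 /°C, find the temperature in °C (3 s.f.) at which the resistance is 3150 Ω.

R = R₀(1 + α(T − T₀)) ⇒ T = T₀ + (R/R₀ − 1)/α
T = 20 + (3150/775 − 1)/0.0048 = 20 + (3.065)/0.0048 = 658 °C

658 °C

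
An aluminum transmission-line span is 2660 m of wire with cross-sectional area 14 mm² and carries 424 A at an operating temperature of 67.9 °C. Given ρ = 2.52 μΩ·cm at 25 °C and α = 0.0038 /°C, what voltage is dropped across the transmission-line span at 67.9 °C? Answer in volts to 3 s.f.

2360 V

ρ = 2.52 μΩ·cm = 2.52×10^-8 Ω·m
A = 14 mm² = 1.400e-05 m²
R₍25₎ = ρL/A = (2.52×10^-8)(2660)/(1.400e-05) = 4.788 Ω
R₍67.9₎ = R₍25₎(1 + αΔT) = 4.788 × (1 + 0.0038×42.9) = 5.569 Ω
V = IR = 424 × 5.569 = 2360 V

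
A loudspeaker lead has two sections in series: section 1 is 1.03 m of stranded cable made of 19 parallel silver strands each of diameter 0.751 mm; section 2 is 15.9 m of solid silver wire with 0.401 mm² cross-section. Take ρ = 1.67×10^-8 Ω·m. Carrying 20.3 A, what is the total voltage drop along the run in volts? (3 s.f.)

Section 1: A_strand = π(3.7550e-04)² = 4.430e-07 m²; R₁ = ρL/(N·A_s) = (1.67×10^-8)(1.03)/(19×4.430e-07) = 0.002044 Ω
Section 2: A = 0.401 mm² = 4.010e-07 m²
R₂ = (1.67×10^-8)(15.9)/(4.010e-07) = 0.6622 Ω
R = R₁ + R₂ = 0.6642 Ω
V = IR = 20.3 × 0.6642 = 13.5 V

13.5 V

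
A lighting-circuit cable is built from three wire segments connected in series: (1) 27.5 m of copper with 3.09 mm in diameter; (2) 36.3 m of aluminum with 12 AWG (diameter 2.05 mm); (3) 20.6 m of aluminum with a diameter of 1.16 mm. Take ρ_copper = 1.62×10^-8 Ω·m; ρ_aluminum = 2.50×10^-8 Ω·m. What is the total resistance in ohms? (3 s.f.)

0.822 Ω

Seg 1: A = π(d/2)² = π(1.5450e-03 m)² = 7.499e-06 m²
R_1 = (1.62×10^-8)(27.5)/(7.499e-06) = 0.05941 Ω
Seg 2: A = π(2.05/2 mm)² = π(1.0250e-03 m)² = 3.301e-06 m²
R_2 = (2.50×10^-8)(36.3)/(3.301e-06) = 0.2749 Ω
Seg 3: A = π(d/2)² = π(5.8000e-04 m)² = 1.057e-06 m²
R_3 = (2.50×10^-8)(20.6)/(1.057e-06) = 0.4873 Ω
R_total = R_1 + R_2 + R_3 = 0.822 Ω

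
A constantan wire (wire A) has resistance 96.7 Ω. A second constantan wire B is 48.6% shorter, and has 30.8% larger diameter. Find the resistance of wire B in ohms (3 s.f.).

R ∝ L/d², so R_B/R_A = (1 − 48.6/100) × (1 + 30.8/100)⁻²
= 0.514 × 0.5845 = 0.3004
R_B = 0.3004 × 96.7 = 29.1 Ω

29.1 Ω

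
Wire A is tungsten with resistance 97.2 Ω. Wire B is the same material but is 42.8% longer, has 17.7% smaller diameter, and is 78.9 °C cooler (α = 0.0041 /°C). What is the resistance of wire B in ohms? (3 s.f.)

139 Ω

R ∝ ρL/d² with ρ ∝ (1+αΔT), so R_B/R_A = (1 + 42.8/100) × (1 − 17.7/100)⁻² × (1 − 0.0041×78.9)
= 1.428 × 1.476 × 0.6765 = 1.426
R_B = 1.426 × 97.2 = 139 Ω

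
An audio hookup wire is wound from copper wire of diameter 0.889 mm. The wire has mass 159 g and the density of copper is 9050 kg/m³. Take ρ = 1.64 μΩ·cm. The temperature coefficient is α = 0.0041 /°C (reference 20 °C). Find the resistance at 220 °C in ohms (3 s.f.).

ρ = 1.64 μΩ·cm = 1.64×10^-8 Ω·m
A = π(d/2)² = π(4.4450e-04 m)² = 6.2072e-07 m²
L = m/(density·A) = 0.159/(9050×6.2072e-07) = 28.3 m
R = ρL/A = (1.64×10^-8)(28.3)/(6.2072e-07) = 0.7478 Ω
R(220 °C) = 0.7478 × (1 + 0.0041×200) = 1.36 Ω

1.36 Ω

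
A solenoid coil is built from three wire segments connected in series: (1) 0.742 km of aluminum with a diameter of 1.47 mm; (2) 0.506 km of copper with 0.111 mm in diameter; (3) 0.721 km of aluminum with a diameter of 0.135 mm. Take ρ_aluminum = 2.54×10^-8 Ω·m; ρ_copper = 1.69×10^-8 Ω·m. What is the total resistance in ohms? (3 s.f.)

Seg 1: A = π(d/2)² = π(7.3500e-04 m)² = 1.697e-06 m²
R_1 = (2.54×10^-8)(742)/(1.697e-06) = 11.1 Ω
Seg 2: A = π(d/2)² = π(5.5500e-05 m)² = 9.677e-09 m²
R_2 = (1.69×10^-8)(506)/(9.677e-09) = 883.7 Ω
Seg 3: A = π(d/2)² = π(6.7500e-05 m)² = 1.431e-08 m²
R_3 = (2.54×10^-8)(721)/(1.431e-08) = 1279 Ω
R_total = R_1 + R_2 + R_3 = 2170 Ω

2170 Ω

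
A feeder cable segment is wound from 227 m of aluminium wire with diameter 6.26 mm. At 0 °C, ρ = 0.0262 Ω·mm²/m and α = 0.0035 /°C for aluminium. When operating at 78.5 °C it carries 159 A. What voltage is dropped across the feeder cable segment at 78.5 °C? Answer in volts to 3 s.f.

ρ = 0.0262 Ω·mm²/m = 2.62×10^-8 Ω·m
A = π(d/2)² = π(3.1300e-03 m)² = 3.078e-05 m²
R₍0₎ = ρL/A = (2.62×10^-8)(227)/(3.078e-05) = 0.1932 Ω
R₍78.5₎ = R₍0₎(1 + αΔT) = 0.1932 × (1 + 0.0035×78.5) = 0.2463 Ω
V = IR = 159 × 0.2463 = 39.2 V

39.2 V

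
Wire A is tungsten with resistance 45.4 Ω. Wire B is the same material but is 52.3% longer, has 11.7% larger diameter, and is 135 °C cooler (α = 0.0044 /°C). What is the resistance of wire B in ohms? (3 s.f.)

22.5 Ω

R ∝ ρL/d² with ρ ∝ (1+αΔT), so R_B/R_A = (1 + 52.3/100) × (1 + 11.7/100)⁻² × (1 − 0.0044×135)
= 1.523 × 0.8015 × 0.406 = 0.4956
R_B = 0.4956 × 45.4 = 22.5 Ω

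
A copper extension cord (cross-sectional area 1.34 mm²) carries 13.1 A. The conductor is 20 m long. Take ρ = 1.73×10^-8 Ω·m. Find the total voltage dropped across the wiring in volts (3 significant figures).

3.38 V

A = 1.34 mm² = 1.340e-06 m²
R = ρL/A = (1.73×10^-8)(20)/(1.340e-06) = 0.2582 Ω
V = IR = 13.1 × 0.2582 = 3.38 V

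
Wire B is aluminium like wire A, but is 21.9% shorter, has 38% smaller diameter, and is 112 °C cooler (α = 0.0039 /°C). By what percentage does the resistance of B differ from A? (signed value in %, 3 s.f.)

14.4%

R ∝ ρL/d² with ρ ∝ (1+αΔT), so R_B/R_A = (1 − 21.9/100) × (1 − 38/100)⁻² × (1 − 0.0039×112)
= 0.781 × 2.602 × 0.5632 = 1.144
(R_B − R_A)/R_A = 1.144 − 1 = 14.4%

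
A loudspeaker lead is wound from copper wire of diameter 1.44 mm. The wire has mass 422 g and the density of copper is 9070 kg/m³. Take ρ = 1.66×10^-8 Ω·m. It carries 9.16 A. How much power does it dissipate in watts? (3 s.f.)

24.4 W

A = π(d/2)² = π(7.2000e-04 m)² = 1.6286e-06 m²
L = m/(density·A) = 0.422/(9070×1.6286e-06) = 28.57 m
R = ρL/A = (1.66×10^-8)(28.57)/(1.6286e-06) = 0.2912 Ω
P = I²R = (9.16)² × 0.2912 = 24.4 W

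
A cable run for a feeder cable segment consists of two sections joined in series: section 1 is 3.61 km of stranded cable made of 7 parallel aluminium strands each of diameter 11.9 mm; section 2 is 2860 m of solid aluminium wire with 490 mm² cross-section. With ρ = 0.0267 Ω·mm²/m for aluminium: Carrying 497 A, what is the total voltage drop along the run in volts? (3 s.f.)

139 V

ρ = 0.0267 Ω·mm²/m = 2.67×10^-8 Ω·m
Section 1: A_strand = π(5.9500e-03)² = 1.112e-04 m²; R₁ = ρL/(N·A_s) = (2.67×10^-8)(3610)/(7×1.112e-04) = 0.1238 Ω
Section 2: A = 490 mm² = 4.900e-04 m²
R₂ = (2.67×10^-8)(2860)/(4.900e-04) = 0.1558 Ω
R = R₁ + R₂ = 0.2796 Ω
V = IR = 497 × 0.2796 = 139 V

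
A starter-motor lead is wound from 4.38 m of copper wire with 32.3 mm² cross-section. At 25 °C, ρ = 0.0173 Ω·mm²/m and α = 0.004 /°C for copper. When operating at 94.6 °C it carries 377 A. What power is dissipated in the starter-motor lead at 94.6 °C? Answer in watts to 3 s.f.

ρ = 0.0173 Ω·mm²/m = 1.73×10^-8 Ω·m
A = 32.3 mm² = 3.230e-05 m²
R₍25₎ = ρL/A = (1.73×10^-8)(4.38)/(3.230e-05) = 0.002346 Ω
R₍94.6₎ = R₍25₎(1 + αΔT) = 0.002346 × (1 + 0.004×69.6) = 0.002999 Ω
P = I²R = (377)² × 0.002999 = 426 W

426 W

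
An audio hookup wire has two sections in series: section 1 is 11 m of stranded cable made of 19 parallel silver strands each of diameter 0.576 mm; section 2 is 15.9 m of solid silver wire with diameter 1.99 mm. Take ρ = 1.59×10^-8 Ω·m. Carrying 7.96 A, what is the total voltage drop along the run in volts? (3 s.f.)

Section 1: A_strand = π(2.8800e-04)² = 2.606e-07 m²; R₁ = ρL/(N·A_s) = (1.59×10^-8)(11)/(19×2.606e-07) = 0.03533 Ω
Section 2: A = π(d/2)² = π(9.9500e-04 m)² = 3.110e-06 m²
R₂ = (1.59×10^-8)(15.9)/(3.110e-06) = 0.08128 Ω
R = R₁ + R₂ = 0.1166 Ω
V = IR = 7.96 × 0.1166 = 0.928 V

0.928 V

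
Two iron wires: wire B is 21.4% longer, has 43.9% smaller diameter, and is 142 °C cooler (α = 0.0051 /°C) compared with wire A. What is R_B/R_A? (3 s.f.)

R ∝ ρL/d² with ρ ∝ (1+αΔT), so R_B/R_A = (1 + 21.4/100) × (1 − 43.9/100)⁻² × (1 − 0.0051×142)
= 1.214 × 3.177 × 0.2758 = 1.06

1.06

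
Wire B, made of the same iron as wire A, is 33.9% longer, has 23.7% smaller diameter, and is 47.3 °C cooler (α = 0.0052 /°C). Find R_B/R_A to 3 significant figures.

R ∝ ρL/d² with ρ ∝ (1+αΔT), so R_B/R_A = (1 + 33.9/100) × (1 − 23.7/100)⁻² × (1 − 0.0052×47.3)
= 1.339 × 1.718 × 0.754 = 1.73

1.73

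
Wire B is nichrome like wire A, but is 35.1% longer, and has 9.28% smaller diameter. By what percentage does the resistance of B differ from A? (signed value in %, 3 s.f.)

R ∝ L/d², so R_B/R_A = (1 + 35.1/100) × (1 − 9.28/100)⁻²
= 1.351 × 1.215 = 1.641
(R_B − R_A)/R_A = 1.641 − 1 = 64.2%

64.2%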